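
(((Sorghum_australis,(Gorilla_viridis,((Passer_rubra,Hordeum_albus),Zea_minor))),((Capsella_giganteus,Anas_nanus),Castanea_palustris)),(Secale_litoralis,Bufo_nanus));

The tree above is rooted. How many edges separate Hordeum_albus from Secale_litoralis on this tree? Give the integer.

8

The MRCA of Hordeum_albus and Secale_litoralis is the root of the tree.
From Hordeum_albus up to that node: 6 branches. From Secale_litoralis up to the same node: 2 branches. Total: 6 + 2 = 8.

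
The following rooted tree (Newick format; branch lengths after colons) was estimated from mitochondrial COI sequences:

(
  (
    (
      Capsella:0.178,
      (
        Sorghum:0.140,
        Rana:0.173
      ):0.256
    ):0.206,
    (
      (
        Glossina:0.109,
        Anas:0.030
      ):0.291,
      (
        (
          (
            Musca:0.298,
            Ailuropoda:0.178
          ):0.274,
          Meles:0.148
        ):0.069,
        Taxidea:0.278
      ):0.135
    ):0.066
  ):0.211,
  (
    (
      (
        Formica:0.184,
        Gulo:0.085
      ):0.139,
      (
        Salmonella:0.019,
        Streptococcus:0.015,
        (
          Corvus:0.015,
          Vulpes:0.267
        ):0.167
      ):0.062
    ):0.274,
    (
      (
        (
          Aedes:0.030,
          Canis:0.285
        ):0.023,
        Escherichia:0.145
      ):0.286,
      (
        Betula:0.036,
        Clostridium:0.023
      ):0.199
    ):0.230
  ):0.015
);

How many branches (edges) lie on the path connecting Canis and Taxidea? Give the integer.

9

The MRCA of Canis and Taxidea is the root of the tree.
From Canis up to that node: 5 branches. From Taxidea up to the same node: 4 branches. Total: 5 + 4 = 9.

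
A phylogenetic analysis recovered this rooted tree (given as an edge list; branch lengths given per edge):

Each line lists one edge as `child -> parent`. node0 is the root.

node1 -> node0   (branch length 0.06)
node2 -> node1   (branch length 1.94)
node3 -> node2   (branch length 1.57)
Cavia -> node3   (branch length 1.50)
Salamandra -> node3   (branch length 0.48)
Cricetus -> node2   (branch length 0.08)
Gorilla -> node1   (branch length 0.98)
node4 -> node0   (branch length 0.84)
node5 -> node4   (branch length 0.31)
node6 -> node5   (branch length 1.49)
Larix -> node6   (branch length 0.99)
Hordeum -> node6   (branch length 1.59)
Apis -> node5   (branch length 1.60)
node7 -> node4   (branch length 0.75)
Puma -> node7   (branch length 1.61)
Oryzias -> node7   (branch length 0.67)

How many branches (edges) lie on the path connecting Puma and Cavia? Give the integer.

7

The MRCA of Puma and Cavia is the root of the tree.
From Puma up to that node: 3 branches. From Cavia up to the same node: 4 branches. Total: 3 + 4 = 7.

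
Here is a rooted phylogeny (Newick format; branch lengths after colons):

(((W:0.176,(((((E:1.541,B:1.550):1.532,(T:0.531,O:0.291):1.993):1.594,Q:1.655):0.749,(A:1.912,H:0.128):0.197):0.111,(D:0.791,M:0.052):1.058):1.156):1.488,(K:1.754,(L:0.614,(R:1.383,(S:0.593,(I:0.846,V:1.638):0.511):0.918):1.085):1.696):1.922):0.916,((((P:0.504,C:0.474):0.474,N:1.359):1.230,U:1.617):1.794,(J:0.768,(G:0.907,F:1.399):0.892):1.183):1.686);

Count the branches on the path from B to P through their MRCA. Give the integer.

13

The MRCA of B and P is the root of the tree.
From B up to that node: 8 branches. From P up to the same node: 5 branches. Total: 8 + 5 = 13.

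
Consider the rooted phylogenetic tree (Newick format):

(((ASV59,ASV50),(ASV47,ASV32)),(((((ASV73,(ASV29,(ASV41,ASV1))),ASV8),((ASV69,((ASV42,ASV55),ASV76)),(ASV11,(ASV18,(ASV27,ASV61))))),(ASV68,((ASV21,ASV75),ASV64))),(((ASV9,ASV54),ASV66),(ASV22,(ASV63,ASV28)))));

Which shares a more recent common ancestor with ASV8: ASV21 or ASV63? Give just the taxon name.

ASV21

The MRCA of ASV8 and ASV21 subtends ((((ASV73,(ASV29,(ASV41,ASV1))),ASV8),((ASV69,((ASV42,ASV55),ASV76)),(ASV11,(ASV18,(ASV27,ASV61))))),(ASV68,((ASV21,ASV75),ASV64))) (17 taxa).
The MRCA of ASV8 and ASV63 subtends (((((ASV73,(ASV29,(ASV41,ASV1))),ASV8),((ASV69,((ASV42,ASV55),ASV76)),(ASV11,(ASV18,(ASV27,ASV61))))),(ASV68,((ASV21,ASV75),ASV64))),(((ASV9,ASV54),ASV66),(ASV22,(ASV63,ASV28)))) (23 taxa).
The first is nested inside the second, so ASV8 shares a more recent common ancestor with ASV21.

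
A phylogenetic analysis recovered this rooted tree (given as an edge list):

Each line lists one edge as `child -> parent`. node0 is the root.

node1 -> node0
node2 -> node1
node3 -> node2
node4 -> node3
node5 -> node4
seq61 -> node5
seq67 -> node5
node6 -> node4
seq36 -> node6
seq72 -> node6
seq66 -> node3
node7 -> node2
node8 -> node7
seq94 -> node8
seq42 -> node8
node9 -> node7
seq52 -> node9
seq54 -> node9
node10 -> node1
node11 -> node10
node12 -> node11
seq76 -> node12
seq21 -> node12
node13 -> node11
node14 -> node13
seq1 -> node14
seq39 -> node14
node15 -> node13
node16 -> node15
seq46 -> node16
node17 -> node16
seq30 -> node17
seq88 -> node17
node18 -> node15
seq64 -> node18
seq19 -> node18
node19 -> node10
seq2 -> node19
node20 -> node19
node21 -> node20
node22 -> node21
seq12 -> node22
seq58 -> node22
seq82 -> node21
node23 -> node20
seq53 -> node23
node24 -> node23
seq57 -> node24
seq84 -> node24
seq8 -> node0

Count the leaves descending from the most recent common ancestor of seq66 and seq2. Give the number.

The MRCA of seq66 and seq2 is the node subtending (((((seq61,seq67),(seq36,seq72)),seq66),((seq94,seq42),(seq52,seq54))),(((seq76,seq21),((seq1,seq39),((seq46,(seq30,seq88)),(seq64,seq19)))),(seq2,(((seq12,seq58),seq82),(seq53,(seq57,seq84)))))).
That clade contains 25 terminal taxa: seq1, seq12, seq19, seq2, seq21, seq30, seq36, seq39, seq42, seq46, seq52, seq53, seq54, seq57, seq58, seq61, seq64, seq66, seq67, seq72, seq76, seq82, seq84, seq88, seq94.

25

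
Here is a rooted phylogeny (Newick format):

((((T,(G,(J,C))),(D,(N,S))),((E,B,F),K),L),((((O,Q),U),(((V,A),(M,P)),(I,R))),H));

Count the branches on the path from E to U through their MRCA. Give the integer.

The MRCA of E and U is the root of the tree.
From E up to that node: 4 branches. From U up to the same node: 4 branches. Total: 4 + 4 = 8.

8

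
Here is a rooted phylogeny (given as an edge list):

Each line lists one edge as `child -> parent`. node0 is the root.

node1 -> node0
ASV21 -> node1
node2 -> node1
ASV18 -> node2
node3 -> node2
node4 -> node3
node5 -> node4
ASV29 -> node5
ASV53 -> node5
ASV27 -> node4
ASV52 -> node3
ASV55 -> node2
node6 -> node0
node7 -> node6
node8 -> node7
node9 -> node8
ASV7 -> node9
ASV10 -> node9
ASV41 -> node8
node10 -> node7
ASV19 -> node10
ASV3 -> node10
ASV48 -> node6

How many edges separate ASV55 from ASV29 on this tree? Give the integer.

5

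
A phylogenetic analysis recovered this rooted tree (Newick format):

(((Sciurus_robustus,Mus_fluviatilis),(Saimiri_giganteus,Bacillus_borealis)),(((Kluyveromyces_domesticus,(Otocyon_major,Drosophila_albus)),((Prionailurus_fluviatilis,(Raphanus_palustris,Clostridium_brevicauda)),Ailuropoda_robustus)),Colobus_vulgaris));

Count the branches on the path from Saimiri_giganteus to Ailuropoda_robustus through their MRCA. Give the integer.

The MRCA of Saimiri_giganteus and Ailuropoda_robustus is the root of the tree.
From Saimiri_giganteus up to that node: 3 branches. From Ailuropoda_robustus up to the same node: 4 branches. Total: 3 + 4 = 7.

7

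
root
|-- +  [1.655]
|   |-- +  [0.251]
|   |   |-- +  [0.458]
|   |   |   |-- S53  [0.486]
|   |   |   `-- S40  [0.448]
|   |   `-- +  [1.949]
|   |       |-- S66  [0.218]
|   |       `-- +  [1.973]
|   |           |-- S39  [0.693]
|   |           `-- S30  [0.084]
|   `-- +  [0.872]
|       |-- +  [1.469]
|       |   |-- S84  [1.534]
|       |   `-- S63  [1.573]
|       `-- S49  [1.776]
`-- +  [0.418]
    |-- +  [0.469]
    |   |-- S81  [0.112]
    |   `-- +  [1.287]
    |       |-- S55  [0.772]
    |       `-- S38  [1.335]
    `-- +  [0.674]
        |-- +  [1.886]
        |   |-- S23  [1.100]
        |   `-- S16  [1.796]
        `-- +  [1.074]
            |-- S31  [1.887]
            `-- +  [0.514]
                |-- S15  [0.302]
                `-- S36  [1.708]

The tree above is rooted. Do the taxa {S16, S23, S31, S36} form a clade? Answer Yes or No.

The MRCA of the listed taxa subtends ((S23,S16),(S31,(S15,S36))).
That clade also contains S15, which is not in the proposed group, so the group is not monophyletic.

No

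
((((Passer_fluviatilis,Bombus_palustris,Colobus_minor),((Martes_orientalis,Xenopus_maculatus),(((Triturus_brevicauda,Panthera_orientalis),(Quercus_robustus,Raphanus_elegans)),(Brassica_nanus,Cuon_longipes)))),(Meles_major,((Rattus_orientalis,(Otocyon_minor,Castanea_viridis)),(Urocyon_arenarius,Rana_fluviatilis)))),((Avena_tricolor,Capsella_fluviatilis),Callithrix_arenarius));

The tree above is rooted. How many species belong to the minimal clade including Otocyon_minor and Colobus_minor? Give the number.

17

The MRCA of Otocyon_minor and Colobus_minor is the node subtending (((Passer_fluviatilis,Bombus_palustris,Colobus_minor),((Martes_orientalis,Xenopus_maculatus),(((Triturus_brevicauda,Panthera_orientalis),(Quercus_robustus,Raphanus_elegans)),(Brassica_nanus,Cuon_longipes)))),(Meles_major,((Rattus_orientalis,(Otocyon_minor,Castanea_viridis)),(Urocyon_arenarius,Rana_fluviatilis)))).
That clade contains 17 terminal taxa: Bombus_palustris, Brassica_nanus, Castanea_viridis, Colobus_minor, Cuon_longipes, Martes_orientalis, Meles_major, Otocyon_minor, Panthera_orientalis, Passer_fluviatilis, Quercus_robustus, Rana_fluviatilis, Raphanus_elegans, Rattus_orientalis, Triturus_brevicauda, Urocyon_arenarius, Xenopus_maculatus.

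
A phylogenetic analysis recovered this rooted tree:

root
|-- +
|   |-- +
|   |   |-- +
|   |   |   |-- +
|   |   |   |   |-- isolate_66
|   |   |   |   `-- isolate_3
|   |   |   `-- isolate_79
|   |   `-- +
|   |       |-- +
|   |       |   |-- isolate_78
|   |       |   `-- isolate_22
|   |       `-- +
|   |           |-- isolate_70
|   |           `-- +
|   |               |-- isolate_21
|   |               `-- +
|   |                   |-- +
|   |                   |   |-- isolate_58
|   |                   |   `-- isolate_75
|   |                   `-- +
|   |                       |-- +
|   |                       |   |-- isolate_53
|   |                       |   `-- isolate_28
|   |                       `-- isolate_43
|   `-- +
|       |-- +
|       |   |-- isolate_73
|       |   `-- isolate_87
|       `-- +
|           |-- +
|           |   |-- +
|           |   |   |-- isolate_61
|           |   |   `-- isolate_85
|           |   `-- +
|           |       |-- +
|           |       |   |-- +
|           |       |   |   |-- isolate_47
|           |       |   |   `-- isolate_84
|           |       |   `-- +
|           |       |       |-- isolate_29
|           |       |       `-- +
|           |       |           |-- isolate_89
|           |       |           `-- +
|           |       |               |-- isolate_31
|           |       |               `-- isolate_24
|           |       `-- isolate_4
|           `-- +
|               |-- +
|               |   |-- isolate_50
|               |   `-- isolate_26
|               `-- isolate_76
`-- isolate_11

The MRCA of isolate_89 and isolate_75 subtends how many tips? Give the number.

The MRCA of isolate_89 and isolate_75 is the node subtending ((((isolate_66,isolate_3),isolate_79),((isolate_78,isolate_22),(isolate_70,(isolate_21,((isolate_58,isolate_75),((isolate_53,isolate_28),isolate_43)))))),((isolate_73,isolate_87),(((isolate_61,isolate_85),(((isolate_47,isolate_84),(isolate_29,(isolate_89,(isolate_31,isolate_24)))),isolate_4)),((isolate_50,isolate_26),isolate_76)))).
That clade contains 26 terminal taxa: isolate_21, isolate_22, isolate_24, isolate_26, isolate_28, isolate_29, isolate_3, isolate_31, isolate_4, isolate_43, isolate_47, isolate_50, isolate_53, isolate_58, isolate_61, isolate_66, isolate_70, isolate_73, isolate_75, isolate_76, isolate_78, isolate_79, isolate_84, isolate_85, isolate_87, isolate_89.

26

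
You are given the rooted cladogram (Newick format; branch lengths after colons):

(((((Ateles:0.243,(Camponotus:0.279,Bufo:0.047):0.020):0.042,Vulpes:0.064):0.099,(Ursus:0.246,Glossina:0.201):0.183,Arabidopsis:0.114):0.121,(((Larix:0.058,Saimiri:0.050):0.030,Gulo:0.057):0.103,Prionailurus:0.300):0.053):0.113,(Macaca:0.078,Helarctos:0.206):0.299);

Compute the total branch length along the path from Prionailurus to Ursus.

The path runs Prionailurus → … → MRCA → … → Ursus; the MRCA is the node subtending ((((Ateles,(Camponotus,Bufo)),Vulpes),(Ursus,Glossina),Arabidopsis),(((Larix,Saimiri),Gulo),Prionailurus)).
Branch lengths along that path: 0.300 + 0.053 + 0.121 + 0.183 + 0.246 = 0.903.

0.903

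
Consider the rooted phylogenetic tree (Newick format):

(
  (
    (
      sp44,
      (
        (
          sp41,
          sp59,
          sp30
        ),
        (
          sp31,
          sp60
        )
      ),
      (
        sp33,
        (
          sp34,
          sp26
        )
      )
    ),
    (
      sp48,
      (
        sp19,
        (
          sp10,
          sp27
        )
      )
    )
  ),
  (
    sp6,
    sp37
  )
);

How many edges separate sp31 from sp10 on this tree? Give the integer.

8

The MRCA of sp31 and sp10 is the node subtending ((sp44,((sp41,sp59,sp30),(sp31,sp60)),(sp33,(sp34,sp26))),(sp48,(sp19,(sp10,sp27)))).
From sp31 up to that node: 4 branches. From sp10 up to the same node: 4 branches. Total: 4 + 4 = 8.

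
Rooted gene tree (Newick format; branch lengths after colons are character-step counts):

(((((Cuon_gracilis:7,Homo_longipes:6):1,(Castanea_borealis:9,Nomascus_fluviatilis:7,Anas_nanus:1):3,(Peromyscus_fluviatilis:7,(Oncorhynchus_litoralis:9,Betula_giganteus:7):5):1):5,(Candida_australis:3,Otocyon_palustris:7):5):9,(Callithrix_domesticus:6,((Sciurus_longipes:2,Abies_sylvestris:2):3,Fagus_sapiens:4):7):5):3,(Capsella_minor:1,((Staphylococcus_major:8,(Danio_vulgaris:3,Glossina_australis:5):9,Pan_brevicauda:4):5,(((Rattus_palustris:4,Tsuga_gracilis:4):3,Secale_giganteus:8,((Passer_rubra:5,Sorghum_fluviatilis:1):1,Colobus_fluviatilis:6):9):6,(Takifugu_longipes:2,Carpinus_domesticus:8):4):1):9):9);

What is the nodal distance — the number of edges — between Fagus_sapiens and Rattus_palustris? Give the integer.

The MRCA of Fagus_sapiens and Rattus_palustris is the root of the tree.
From Fagus_sapiens up to that node: 4 branches. From Rattus_palustris up to the same node: 6 branches. Total: 4 + 6 = 10.

10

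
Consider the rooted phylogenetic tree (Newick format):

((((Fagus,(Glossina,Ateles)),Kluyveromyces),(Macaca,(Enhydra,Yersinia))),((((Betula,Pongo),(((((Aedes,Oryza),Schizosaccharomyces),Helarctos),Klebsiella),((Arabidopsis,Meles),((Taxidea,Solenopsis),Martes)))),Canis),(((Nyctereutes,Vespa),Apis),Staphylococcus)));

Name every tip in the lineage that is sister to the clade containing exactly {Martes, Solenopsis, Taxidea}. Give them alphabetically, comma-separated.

Arabidopsis, Meles

The clade containing exactly {Martes, Solenopsis, Taxidea} attaches to the tree at the node subtending ((Arabidopsis,Meles),((Taxidea,Solenopsis),Martes)).
The other lineage descending from that same node — the sister group — is (Arabidopsis,Meles); its 2 tips in alphabetical order are the answer.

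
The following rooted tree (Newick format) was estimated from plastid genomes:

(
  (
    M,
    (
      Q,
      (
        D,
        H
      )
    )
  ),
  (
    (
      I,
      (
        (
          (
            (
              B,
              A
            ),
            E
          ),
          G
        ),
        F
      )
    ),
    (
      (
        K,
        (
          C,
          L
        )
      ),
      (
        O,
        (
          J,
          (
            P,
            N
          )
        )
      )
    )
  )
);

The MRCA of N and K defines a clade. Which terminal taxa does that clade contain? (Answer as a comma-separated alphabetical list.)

C, J, K, L, N, O, P

Tracing N: it sits inside (P,N).
Tracing K: it sits inside (K,(C,L)).
The smallest clade enclosing both is ((K,(C,L)),(O,(J,(P,N)))); the answer is its 7 terminal taxa in alphabetical order.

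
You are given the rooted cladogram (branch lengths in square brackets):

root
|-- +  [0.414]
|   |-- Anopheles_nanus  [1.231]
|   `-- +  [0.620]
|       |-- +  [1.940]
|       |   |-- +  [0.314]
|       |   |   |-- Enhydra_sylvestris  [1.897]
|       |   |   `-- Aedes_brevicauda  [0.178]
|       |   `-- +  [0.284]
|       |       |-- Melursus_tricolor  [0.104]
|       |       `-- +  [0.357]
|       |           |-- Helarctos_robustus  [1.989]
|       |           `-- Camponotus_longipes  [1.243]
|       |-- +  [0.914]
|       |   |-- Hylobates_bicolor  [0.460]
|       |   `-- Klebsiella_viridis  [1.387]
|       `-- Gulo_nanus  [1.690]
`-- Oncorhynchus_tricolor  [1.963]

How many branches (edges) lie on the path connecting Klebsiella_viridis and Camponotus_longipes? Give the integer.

The MRCA of Klebsiella_viridis and Camponotus_longipes is the node subtending (((Enhydra_sylvestris,Aedes_brevicauda),(Melursus_tricolor,(Helarctos_robustus,Camponotus_longipes))),(Hylobates_bicolor,Klebsiella_viridis),Gulo_nanus).
From Klebsiella_viridis up to that node: 2 branches. From Camponotus_longipes up to the same node: 4 branches. Total: 2 + 4 = 6.

6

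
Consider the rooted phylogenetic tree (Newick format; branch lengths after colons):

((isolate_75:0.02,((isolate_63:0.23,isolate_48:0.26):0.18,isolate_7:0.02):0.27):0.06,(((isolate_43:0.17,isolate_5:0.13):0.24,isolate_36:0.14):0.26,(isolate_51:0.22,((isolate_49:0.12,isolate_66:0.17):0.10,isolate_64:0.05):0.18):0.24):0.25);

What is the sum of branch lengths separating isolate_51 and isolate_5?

1.09

The path runs isolate_51 → … → MRCA → … → isolate_5; the MRCA is the node subtending (((isolate_43,isolate_5),isolate_36),(isolate_51,((isolate_49,isolate_66),isolate_64))).
Branch lengths along that path: 0.22 + 0.24 + 0.26 + 0.24 + 0.13 = 1.09.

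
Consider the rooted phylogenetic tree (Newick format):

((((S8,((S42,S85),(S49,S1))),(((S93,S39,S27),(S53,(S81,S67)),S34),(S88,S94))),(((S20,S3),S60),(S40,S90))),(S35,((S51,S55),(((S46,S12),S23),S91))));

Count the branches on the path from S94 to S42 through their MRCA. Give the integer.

The MRCA of S94 and S42 is the node subtending ((S8,((S42,S85),(S49,S1))),(((S93,S39,S27),(S53,(S81,S67)),S34),(S88,S94))).
From S94 up to that node: 3 branches. From S42 up to the same node: 4 branches. Total: 3 + 4 = 7.

7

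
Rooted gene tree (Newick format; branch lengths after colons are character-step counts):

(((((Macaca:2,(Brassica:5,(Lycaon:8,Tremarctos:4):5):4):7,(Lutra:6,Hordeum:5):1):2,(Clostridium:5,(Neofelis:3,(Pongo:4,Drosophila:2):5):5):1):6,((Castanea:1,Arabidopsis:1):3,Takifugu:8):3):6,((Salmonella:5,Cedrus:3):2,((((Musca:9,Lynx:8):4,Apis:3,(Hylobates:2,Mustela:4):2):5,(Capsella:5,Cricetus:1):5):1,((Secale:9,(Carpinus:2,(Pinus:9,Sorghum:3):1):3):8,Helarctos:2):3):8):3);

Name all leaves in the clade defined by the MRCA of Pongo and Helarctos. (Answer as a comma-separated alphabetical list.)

Tracing Pongo: it sits inside (Pongo,Drosophila).
Tracing Helarctos: it sits inside ((Secale,(Carpinus,(Pinus,Sorghum))),Helarctos).
The smallest clade enclosing both is the whole tree (their MRCA is the root), so the answer is all 27 tips in alphabetical order.

Apis, Arabidopsis, Brassica, Capsella, Carpinus, Castanea, Cedrus, Clostridium, Cricetus, Drosophila, Helarctos, Hordeum, Hylobates, Lutra, Lycaon, Lynx, Macaca, Musca, Mustela, Neofelis, Pinus, Pongo, Salmonella, Secale, Sorghum, Takifugu, Tremarctos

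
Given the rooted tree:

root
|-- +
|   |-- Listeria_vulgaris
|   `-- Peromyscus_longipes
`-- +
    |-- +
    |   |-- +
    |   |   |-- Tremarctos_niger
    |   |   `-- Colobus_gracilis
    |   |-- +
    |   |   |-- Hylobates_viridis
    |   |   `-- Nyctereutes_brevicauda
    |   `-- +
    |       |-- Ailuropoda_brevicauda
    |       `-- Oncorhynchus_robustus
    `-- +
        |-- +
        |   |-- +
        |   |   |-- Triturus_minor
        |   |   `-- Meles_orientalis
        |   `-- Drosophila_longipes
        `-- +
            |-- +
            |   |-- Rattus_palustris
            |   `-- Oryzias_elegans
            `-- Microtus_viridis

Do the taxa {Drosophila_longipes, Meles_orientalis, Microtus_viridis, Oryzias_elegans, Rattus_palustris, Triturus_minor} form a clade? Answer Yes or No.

Yes

The most recent common ancestor of these taxa subtends (((Triturus_minor,Meles_orientalis),Drosophila_longipes),((Rattus_palustris,Oryzias_elegans),Microtus_viridis)).
That clade has exactly 6 tips — every listed taxon and nothing else — so the group is monophyletic.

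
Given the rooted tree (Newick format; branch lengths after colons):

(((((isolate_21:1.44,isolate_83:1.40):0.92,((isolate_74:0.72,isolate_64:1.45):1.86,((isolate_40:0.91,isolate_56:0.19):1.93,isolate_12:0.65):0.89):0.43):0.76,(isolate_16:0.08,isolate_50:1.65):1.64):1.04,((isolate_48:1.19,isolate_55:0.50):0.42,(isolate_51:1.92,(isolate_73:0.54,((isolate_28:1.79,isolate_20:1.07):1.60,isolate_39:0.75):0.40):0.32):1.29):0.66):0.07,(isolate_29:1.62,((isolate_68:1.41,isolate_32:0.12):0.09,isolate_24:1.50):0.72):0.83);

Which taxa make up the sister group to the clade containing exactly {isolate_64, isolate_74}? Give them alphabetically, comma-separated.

The clade containing exactly {isolate_64, isolate_74} attaches to the tree at the node subtending ((isolate_74,isolate_64),((isolate_40,isolate_56),isolate_12)).
The other lineage descending from that same node — the sister group — is ((isolate_40,isolate_56),isolate_12); its 3 tips in alphabetical order are the answer.

isolate_12, isolate_40, isolate_56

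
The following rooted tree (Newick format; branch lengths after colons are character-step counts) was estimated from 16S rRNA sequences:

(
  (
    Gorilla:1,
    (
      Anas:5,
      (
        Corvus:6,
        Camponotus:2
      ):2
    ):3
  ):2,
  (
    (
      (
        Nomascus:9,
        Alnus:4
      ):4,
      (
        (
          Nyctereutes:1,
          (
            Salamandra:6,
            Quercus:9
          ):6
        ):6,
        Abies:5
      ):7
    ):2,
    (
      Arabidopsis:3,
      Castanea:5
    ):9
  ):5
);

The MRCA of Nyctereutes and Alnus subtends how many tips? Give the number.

6

The MRCA of Nyctereutes and Alnus is the node subtending ((Nomascus,Alnus),((Nyctereutes,(Salamandra,Quercus)),Abies)).
That clade contains 6 terminal taxa: Abies, Alnus, Nomascus, Nyctereutes, Quercus, Salamandra.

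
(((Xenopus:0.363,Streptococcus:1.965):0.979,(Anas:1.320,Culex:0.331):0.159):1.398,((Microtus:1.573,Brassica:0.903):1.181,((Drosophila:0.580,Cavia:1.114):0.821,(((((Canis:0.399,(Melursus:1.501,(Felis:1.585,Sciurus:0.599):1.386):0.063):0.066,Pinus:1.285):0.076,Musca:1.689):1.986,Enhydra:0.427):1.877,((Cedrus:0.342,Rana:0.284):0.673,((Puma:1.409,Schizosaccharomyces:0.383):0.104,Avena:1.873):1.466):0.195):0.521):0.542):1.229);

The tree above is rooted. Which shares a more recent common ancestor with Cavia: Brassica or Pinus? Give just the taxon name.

Pinus

The MRCA of Cavia and Pinus subtends ((Drosophila,Cavia),(((((Canis,(Melursus,(Felis,Sciurus))),Pinus),Musca),Enhydra),((Cedrus,Rana),((Puma,Schizosaccharomyces),Avena)))) (14 taxa).
The MRCA of Cavia and Brassica subtends ((Microtus,Brassica),((Drosophila,Cavia),(((((Canis,(Melursus,(Felis,Sciurus))),Pinus),Musca),Enhydra),((Cedrus,Rana),((Puma,Schizosaccharomyces),Avena))))) (16 taxa).
The first is nested inside the second, so Cavia shares a more recent common ancestor with Pinus.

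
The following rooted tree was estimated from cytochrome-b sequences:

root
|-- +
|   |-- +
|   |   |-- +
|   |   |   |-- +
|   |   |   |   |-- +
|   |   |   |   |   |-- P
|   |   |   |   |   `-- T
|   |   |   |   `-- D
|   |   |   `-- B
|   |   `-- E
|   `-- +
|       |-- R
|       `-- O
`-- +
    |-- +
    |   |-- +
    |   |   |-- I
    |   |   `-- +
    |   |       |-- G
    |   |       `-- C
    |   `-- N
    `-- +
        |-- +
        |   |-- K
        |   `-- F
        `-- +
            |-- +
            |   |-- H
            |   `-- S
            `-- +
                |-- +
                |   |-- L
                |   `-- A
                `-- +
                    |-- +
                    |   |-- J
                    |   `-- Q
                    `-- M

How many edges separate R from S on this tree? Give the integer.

8

The MRCA of R and S is the root of the tree.
From R up to that node: 3 branches. From S up to the same node: 5 branches. Total: 3 + 5 = 8.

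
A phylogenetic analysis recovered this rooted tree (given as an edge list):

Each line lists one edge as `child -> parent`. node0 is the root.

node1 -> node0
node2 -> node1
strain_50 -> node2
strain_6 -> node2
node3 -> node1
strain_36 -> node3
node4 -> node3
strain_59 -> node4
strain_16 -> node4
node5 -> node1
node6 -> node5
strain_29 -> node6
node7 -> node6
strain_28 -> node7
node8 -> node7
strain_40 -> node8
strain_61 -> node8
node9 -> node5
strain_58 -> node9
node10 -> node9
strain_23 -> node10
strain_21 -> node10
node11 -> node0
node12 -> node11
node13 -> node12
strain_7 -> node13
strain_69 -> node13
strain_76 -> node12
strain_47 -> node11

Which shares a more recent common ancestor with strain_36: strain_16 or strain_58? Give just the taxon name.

The MRCA of strain_36 and strain_16 subtends (strain_36,(strain_59,strain_16)) (3 taxa).
The MRCA of strain_36 and strain_58 subtends ((strain_50,strain_6),(strain_36,(strain_59,strain_16)),((strain_29,(strain_28,(strain_40,strain_61))),(strain_58,(strain_23,strain_21)))) (12 taxa).
The first is nested inside the second, so strain_36 shares a more recent common ancestor with strain_16.

strain_16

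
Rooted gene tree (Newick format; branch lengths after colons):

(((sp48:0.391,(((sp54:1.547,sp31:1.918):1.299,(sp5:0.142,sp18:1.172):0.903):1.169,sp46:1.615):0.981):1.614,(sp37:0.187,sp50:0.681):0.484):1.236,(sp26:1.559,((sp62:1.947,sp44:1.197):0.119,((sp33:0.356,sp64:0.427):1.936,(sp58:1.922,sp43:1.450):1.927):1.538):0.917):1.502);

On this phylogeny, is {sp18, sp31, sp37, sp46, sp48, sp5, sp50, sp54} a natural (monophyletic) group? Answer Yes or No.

The most recent common ancestor of these taxa subtends ((sp48,(((sp54,sp31),(sp5,sp18)),sp46)),(sp37,sp50)).
That clade has exactly 8 tips — every listed taxon and nothing else — so the group is monophyletic.

Yes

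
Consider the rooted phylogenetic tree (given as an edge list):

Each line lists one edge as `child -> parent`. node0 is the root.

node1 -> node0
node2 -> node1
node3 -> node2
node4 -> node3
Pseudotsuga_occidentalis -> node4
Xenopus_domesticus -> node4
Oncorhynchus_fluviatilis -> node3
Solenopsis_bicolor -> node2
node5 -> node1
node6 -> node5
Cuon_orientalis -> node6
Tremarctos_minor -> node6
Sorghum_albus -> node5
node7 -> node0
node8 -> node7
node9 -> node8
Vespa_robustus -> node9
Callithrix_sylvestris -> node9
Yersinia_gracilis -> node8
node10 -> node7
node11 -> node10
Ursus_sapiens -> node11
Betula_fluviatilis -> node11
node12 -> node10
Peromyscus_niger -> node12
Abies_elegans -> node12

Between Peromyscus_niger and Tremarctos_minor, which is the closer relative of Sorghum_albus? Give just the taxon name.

The MRCA of Sorghum_albus and Tremarctos_minor subtends ((Cuon_orientalis,Tremarctos_minor),Sorghum_albus) (3 taxa).
The MRCA of Sorghum_albus and Peromyscus_niger is the root, subtending the entire tree (14 taxa).
The first is nested inside the second, so Sorghum_albus shares a more recent common ancestor with Tremarctos_minor.

Tremarctos_minor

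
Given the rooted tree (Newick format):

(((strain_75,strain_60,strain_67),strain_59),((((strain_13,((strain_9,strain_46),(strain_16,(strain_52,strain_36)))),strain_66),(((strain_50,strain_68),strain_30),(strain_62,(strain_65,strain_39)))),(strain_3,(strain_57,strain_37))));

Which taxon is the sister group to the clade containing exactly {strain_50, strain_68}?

strain_30

The clade containing exactly {strain_50, strain_68} attaches to the tree at the node subtending ((strain_50,strain_68),strain_30).
The other lineage descending from that same node — the sister group — is the single tip strain_30.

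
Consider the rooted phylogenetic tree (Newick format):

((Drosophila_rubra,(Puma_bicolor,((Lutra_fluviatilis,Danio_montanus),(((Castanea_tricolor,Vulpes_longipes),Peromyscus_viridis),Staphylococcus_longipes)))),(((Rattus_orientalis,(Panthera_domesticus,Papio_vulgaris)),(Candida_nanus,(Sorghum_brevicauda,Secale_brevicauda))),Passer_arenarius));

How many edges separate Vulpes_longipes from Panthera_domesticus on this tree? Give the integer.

12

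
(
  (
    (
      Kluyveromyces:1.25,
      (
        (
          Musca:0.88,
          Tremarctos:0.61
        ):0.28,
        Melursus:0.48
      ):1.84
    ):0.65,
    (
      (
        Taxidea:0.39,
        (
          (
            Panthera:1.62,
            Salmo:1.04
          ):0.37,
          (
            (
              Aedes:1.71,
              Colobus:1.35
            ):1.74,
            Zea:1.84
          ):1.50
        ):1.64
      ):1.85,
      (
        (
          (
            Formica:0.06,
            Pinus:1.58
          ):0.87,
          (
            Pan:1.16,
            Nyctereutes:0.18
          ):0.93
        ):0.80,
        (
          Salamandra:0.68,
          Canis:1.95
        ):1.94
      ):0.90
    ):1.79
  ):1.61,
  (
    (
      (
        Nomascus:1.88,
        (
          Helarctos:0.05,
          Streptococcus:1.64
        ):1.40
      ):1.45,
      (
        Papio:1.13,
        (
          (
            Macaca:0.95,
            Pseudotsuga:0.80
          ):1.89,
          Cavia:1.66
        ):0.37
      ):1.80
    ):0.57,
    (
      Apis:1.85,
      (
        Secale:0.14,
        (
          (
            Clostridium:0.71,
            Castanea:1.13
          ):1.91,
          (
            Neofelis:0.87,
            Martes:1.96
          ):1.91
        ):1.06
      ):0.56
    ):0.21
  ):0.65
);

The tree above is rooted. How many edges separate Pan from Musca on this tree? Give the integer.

9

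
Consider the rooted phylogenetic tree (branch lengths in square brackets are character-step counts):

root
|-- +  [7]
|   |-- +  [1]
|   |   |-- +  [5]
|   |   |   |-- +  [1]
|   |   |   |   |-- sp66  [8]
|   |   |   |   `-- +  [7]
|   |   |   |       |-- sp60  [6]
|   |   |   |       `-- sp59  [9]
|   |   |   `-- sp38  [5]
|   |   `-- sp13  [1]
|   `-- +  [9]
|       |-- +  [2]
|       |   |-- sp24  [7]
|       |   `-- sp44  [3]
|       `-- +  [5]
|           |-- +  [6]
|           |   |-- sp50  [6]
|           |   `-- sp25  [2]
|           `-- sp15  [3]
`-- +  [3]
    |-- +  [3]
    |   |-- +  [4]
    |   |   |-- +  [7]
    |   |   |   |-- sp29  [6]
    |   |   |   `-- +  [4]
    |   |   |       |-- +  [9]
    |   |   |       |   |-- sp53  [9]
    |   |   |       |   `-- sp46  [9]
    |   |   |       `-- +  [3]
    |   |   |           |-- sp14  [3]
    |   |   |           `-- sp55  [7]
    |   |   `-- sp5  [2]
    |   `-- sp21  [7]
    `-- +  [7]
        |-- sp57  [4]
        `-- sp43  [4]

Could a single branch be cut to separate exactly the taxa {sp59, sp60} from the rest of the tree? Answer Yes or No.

Yes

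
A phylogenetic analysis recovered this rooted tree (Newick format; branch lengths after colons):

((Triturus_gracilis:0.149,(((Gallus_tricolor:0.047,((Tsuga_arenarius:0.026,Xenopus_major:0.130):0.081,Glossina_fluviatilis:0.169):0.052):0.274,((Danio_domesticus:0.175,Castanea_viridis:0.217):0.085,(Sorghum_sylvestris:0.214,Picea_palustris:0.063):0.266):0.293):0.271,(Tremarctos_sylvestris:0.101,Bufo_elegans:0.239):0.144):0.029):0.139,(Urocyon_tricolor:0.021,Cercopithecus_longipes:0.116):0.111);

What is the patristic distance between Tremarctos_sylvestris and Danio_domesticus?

The path runs Tremarctos_sylvestris → … → MRCA → … → Danio_domesticus; the MRCA is the node subtending (((Gallus_tricolor,((Tsuga_arenarius,Xenopus_major),Glossina_fluviatilis)),((Danio_domesticus,Castanea_viridis),(Sorghum_sylvestris,Picea_palustris))),(Tremarctos_sylvestris,Bufo_elegans)).
Branch lengths along that path: 0.101 + 0.144 + 0.271 + 0.293 + 0.085 + 0.175 = 1.069.

1.069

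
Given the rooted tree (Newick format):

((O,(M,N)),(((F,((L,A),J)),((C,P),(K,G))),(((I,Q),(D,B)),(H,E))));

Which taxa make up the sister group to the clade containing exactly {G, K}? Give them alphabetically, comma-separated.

C, P

The clade containing exactly {G, K} attaches to the tree at the node subtending ((C,P),(K,G)).
The other lineage descending from that same node — the sister group — is (C,P); its 2 tips in alphabetical order are the answer.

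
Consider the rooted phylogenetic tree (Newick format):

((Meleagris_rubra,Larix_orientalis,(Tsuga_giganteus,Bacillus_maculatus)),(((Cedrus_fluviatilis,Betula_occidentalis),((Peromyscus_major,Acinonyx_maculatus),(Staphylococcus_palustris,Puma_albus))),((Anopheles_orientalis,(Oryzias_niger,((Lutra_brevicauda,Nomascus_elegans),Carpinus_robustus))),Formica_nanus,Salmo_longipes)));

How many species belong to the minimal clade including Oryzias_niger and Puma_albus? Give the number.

13

The MRCA of Oryzias_niger and Puma_albus is the node subtending (((Cedrus_fluviatilis,Betula_occidentalis),((Peromyscus_major,Acinonyx_maculatus),(Staphylococcus_palustris,Puma_albus))),((Anopheles_orientalis,(Oryzias_niger,((Lutra_brevicauda,Nomascus_elegans),Carpinus_robustus))),Formica_nanus,Salmo_longipes)).
That clade contains 13 terminal taxa: Acinonyx_maculatus, Anopheles_orientalis, Betula_occidentalis, Carpinus_robustus, Cedrus_fluviatilis, Formica_nanus, Lutra_brevicauda, Nomascus_elegans, Oryzias_niger, Peromyscus_major, Puma_albus, Salmo_longipes, Staphylococcus_palustris.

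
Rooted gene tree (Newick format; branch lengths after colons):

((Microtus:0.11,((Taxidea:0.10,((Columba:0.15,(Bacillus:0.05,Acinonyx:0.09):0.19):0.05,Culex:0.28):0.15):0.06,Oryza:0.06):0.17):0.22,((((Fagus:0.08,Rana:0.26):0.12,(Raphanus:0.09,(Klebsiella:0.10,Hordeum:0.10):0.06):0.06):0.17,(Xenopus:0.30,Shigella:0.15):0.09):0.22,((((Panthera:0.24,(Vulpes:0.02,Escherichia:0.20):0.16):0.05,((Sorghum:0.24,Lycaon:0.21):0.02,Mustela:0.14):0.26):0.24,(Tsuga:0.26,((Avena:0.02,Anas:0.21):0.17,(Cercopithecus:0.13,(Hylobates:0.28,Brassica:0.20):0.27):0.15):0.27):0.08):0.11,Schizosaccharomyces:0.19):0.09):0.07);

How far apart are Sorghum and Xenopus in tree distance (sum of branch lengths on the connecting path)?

1.57

The path runs Sorghum → … → MRCA → … → Xenopus; the MRCA is the node subtending ((((Fagus,Rana),(Raphanus,(Klebsiella,Hordeum))),(Xenopus,Shigella)),((((Panthera,(Vulpes,Escherichia)),((Sorghum,Lycaon),Mustela)),(Tsuga,((Avena,Anas),(Cercopithecus,(Hylobates,Brassica))))),Schizosaccharomyces)).
Branch lengths along that path: 0.24 + 0.02 + 0.26 + 0.24 + 0.11 + 0.09 + 0.22 + 0.09 + 0.30 = 1.57.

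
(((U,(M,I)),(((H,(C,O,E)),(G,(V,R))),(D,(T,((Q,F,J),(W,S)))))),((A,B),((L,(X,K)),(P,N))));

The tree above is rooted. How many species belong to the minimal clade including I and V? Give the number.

17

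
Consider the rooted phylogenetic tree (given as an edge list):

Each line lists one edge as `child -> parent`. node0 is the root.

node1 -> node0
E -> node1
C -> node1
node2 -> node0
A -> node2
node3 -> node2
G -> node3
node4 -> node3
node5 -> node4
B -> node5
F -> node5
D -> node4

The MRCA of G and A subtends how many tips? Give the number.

5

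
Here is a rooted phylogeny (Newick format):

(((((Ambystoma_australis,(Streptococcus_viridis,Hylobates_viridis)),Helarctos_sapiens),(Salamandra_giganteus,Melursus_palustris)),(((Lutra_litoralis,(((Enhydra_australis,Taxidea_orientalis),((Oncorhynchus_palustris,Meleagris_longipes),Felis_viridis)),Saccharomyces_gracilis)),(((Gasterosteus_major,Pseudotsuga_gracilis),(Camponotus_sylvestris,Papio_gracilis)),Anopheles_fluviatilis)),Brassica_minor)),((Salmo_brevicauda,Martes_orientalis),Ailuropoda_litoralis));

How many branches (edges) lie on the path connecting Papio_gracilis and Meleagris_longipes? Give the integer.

10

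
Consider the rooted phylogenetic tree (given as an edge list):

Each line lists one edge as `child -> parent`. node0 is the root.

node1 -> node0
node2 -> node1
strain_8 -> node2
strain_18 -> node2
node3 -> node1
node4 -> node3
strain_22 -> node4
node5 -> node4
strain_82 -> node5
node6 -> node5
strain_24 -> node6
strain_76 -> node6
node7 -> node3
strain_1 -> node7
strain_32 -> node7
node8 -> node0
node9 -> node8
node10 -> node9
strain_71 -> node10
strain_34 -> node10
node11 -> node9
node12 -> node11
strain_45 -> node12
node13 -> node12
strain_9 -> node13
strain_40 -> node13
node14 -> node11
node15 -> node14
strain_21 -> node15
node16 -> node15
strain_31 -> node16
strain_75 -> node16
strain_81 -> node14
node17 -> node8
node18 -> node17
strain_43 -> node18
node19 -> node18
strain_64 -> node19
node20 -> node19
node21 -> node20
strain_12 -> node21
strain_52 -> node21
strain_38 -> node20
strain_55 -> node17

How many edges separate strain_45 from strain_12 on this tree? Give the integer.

10

The MRCA of strain_45 and strain_12 is the node subtending (((strain_71,strain_34),((strain_45,(strain_9,strain_40)),((strain_21,(strain_31,strain_75)),strain_81))),((strain_43,(strain_64,((strain_12,strain_52),strain_38))),strain_55)).
From strain_45 up to that node: 4 branches. From strain_12 up to the same node: 6 branches. Total: 4 + 6 = 10.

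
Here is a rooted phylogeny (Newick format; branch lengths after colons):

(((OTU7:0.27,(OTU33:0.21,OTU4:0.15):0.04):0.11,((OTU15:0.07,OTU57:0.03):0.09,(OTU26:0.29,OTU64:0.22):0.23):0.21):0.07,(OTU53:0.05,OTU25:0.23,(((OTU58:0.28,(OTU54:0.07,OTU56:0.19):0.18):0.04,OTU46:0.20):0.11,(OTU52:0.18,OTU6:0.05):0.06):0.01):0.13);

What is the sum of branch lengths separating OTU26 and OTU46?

The path runs OTU26 → … → MRCA → … → OTU46; the MRCA is the root of the tree.
Branch lengths along that path: 0.29 + 0.23 + 0.21 + 0.07 + 0.13 + 0.01 + 0.11 + 0.20 = 1.25.

1.25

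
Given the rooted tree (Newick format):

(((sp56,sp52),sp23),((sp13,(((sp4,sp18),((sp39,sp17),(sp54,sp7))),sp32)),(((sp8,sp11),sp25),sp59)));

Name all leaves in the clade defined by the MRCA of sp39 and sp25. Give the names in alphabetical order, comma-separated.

Tracing sp39: it sits inside (sp39,sp17).
Tracing sp25: it sits inside ((sp8,sp11),sp25).
The smallest clade enclosing both is ((sp13,(((sp4,sp18),((sp39,sp17),(sp54,sp7))),sp32)),(((sp8,sp11),sp25),sp59)); the answer is its 12 terminal taxa in alphabetical order.

sp11, sp13, sp17, sp18, sp25, sp32, sp39, sp4, sp54, sp59, sp7, sp8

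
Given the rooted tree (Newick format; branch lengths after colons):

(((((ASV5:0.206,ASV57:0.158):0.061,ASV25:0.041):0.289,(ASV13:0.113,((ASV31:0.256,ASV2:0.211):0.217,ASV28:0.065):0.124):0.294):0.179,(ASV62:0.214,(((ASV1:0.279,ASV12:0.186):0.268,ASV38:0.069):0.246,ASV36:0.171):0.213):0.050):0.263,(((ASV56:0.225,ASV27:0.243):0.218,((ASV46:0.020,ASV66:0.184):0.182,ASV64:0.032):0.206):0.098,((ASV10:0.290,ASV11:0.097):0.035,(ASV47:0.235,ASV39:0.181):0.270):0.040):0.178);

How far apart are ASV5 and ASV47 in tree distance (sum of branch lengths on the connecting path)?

1.721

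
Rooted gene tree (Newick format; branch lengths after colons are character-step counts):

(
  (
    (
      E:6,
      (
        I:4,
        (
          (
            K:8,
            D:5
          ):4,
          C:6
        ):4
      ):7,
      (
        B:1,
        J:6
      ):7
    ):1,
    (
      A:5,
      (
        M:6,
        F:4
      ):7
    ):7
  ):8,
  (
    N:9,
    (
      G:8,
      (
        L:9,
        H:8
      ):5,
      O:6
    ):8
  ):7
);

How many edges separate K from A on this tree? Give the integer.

The MRCA of K and A is the node subtending ((E,(I,((K,D),C)),(B,J)),(A,(M,F))).
From K up to that node: 5 branches. From A up to the same node: 2 branches. Total: 5 + 2 = 7.

7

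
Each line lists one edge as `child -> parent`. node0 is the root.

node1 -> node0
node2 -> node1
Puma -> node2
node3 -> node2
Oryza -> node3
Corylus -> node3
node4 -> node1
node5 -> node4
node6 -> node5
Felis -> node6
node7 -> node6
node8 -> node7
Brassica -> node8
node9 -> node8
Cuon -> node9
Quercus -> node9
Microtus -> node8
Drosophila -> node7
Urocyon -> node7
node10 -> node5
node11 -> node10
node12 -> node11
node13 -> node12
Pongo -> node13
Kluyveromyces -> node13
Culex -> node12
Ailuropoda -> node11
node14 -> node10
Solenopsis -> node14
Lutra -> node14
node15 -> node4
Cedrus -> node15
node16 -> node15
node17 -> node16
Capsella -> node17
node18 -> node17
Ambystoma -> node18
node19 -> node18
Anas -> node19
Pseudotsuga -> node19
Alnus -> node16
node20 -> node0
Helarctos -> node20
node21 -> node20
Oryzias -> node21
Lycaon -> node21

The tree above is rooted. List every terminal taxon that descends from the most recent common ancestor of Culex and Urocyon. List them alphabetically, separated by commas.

Ailuropoda, Brassica, Culex, Cuon, Drosophila, Felis, Kluyveromyces, Lutra, Microtus, Pongo, Quercus, Solenopsis, Urocyon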